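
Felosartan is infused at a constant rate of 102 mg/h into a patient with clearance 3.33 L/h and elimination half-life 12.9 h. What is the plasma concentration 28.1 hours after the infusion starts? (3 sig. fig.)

Css = rate / CL = 102 / 3.33 = 30.63 µg/mL
k = ln 2 / 12.9 = 0.05373 h⁻¹
C(t) = Css (1 − e^(−kt)) = 30.63 × (1 − e^(−1.510)) = 30.63 × 0.7791 ≈ 23.9 µg/mL

23.9 µg/mL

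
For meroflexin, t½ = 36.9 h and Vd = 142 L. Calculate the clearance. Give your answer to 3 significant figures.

2.67 L/h

k = ln 2 / t½ = ln 2 / 36.9 = 0.01878 h⁻¹
CL = k · V = 0.01878 × 142 ≈ 2.67 L/h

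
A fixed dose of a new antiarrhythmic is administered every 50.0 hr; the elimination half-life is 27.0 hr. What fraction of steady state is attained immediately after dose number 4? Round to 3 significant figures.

0.994

k = ln 2 / 27.0 = 0.02567 hr⁻¹
f_n = 1 − e^(−nkτ) = 1 − e^(−4 × 0.02567 × 50.0) = 1 − e^(−5.134) = 1 − 0.005890 ≈ 0.994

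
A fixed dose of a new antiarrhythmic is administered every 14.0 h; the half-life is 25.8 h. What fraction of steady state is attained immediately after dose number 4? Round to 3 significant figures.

0.778

k = ln 2 / 25.8 = 0.02687 h⁻¹
f_n = 1 − e^(−nkτ) = 1 − e^(−4 × 0.02687 × 14.0) = 1 − e^(−1.505) = 1 − 0.2221 ≈ 0.778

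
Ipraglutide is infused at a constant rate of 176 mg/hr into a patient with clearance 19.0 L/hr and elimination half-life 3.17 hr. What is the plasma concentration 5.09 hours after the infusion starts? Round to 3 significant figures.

Css = rate / CL = 176 / 19.0 = 9.263 µg/mL
k = ln 2 / 3.17 = 0.2187 hr⁻¹
C(t) = Css (1 − e^(−kt)) = 9.263 × (1 − e^(−1.113)) = 9.263 × 0.6714 ≈ 6.22 µg/mL

6.22 µg/mL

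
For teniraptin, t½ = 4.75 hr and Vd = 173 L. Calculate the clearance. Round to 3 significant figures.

25.2 L/hr

k = ln 2 / t½ = ln 2 / 4.75 = 0.1459 hr⁻¹
CL = k · V = 0.1459 × 173 ≈ 25.2 L/hr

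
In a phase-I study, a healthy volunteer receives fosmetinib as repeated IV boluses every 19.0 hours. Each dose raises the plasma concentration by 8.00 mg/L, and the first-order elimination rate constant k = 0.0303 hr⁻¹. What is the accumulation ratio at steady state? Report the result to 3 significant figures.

Fraction remaining after one interval: e^(−kτ) = e^(−0.03030 × 19.0) = 0.5623
R = 1 / (1 − 0.5623) = 1 / 0.4377 ≈ 2.28

2.28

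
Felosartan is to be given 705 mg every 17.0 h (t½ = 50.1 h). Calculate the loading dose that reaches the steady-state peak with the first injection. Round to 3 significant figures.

k = ln 2 / 50.1 = 0.01384 h⁻¹
Accumulation ratio R = 1 / (1 − e^(−kτ)) = 1 / (1 − e^(−0.01384×17.0)) = 1 / (1 − 0.7904) = 4.771
Loading dose = maintenance dose × R = 705 × 4.771 ≈ 3360 mg

3360 mg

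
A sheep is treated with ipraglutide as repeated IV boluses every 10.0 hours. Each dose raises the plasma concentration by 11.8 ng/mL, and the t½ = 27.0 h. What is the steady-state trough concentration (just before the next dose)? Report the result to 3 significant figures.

40.3 ng/mL

k = ln 2 / 27.0 = 0.02567 h⁻¹
Fraction remaining after one interval: e^(−kτ) = e^(−0.02567 × 10.0) = 0.7736
R = 1 / (1 − 0.7736) = 4.417
Css,max = 11.8 × 4.417 = 52.12 ng/mL
Css,min = Css,max × e^(−kτ) = 52.12 × 0.7736 ≈ 40.3 ng/mL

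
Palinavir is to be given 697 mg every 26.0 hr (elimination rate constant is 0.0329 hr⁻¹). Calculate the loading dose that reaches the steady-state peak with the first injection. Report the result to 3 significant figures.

Accumulation ratio R = 1 / (1 − e^(−kτ)) = 1 / (1 − e^(−0.03290×26.0)) = 1 / (1 − 0.4251) = 1.739
Loading dose = maintenance dose × R = 697 × 1.739 ≈ 1210 mg

1210 mg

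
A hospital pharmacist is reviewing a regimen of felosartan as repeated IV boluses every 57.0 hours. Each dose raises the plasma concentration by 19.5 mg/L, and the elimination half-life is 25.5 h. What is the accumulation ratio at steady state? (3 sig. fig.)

1.27

k = ln 2 / 25.5 = 0.02718 h⁻¹
Fraction remaining after one interval: e^(−kτ) = e^(−0.02718 × 57.0) = 0.2124
R = 1 / (1 − 0.2124) = 1 / 0.7876 ≈ 1.27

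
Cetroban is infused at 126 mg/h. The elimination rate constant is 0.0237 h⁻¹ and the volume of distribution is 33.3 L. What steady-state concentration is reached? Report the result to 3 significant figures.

160 µg/mL

CL = k · V = 0.0237 × 33.3 = 0.7892 L/h
Css = rate / CL = 126 / 0.7892 ≈ 160 µg/mL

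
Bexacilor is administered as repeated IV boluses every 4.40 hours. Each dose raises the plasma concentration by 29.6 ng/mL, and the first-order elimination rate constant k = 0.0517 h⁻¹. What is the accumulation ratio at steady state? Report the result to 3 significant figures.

4.91

Fraction remaining after one interval: e^(−kτ) = e^(−0.05170 × 4.40) = 0.7965
R = 1 / (1 − 0.7965) = 1 / 0.2035 ≈ 4.91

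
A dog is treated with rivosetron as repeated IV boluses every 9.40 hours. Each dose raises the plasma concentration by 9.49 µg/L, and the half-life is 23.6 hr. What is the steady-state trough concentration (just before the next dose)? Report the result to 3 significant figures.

k = ln 2 / 23.6 = 0.02937 hr⁻¹
Fraction remaining after one interval: e^(−kτ) = e^(−0.02937 × 9.40) = 0.7587
R = 1 / (1 − 0.7587) = 4.145
Css,max = 9.49 × 4.145 = 39.34 µg/L
Css,min = Css,max × e^(−kτ) = 39.34 × 0.7587 ≈ 29.8 µg/L

29.8 µg/L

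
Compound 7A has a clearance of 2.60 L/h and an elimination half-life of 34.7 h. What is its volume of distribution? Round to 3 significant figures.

130 L

k = ln 2 / t½ = ln 2 / 34.7 = 0.01998 h⁻¹
V = CL / k = 2.60 / 0.01998 ≈ 130 L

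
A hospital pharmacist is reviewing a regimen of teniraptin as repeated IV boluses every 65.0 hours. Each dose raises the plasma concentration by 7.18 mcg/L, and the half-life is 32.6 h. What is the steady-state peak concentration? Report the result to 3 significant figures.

k = ln 2 / 32.6 = 0.02126 h⁻¹
Fraction remaining after one interval: e^(−kτ) = e^(−0.02126 × 65.0) = 0.2511
R = 1 / (1 − 0.2511) = 1.335
Css,max = 7.18 × 1.335 ≈ 9.59 mcg/L

9.59 mcg/L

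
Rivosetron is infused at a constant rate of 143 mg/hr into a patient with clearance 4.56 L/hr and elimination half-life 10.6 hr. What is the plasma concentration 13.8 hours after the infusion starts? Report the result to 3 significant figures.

Css = rate / CL = 143 / 4.56 = 31.36 mg/L
k = ln 2 / 10.6 = 0.06539 hr⁻¹
C(t) = Css (1 − e^(−kt)) = 31.36 × (1 − e^(−0.9024)) = 31.36 × 0.5944 ≈ 18.6 mg/L

18.6 mg/L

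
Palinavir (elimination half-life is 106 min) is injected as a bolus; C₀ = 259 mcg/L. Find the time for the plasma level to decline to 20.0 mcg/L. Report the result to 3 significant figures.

392 minutes

k = ln 2 / 106 = 0.006539 min⁻¹
C(t) = C₀ e^(−kt)  ⇒  t = ln(C₀/C) / k
t = ln(259/20.0) / 0.006539 = 2.561 / 0.006539 ≈ 392 minutes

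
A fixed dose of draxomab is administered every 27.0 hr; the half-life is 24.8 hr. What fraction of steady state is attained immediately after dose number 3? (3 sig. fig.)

k = ln 2 / 24.8 = 0.02795 hr⁻¹
f_n = 1 − e^(−nkτ) = 1 − e^(−3 × 0.02795 × 27.0) = 1 − e^(−2.264) = 1 − 0.1039 ≈ 0.896

0.896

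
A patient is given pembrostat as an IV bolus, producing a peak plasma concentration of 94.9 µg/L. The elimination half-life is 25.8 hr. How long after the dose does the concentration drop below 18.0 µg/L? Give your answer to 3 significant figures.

61.9 hours

k = ln 2 / 25.8 = 0.02687 hr⁻¹
C(t) = C₀ e^(−kt)  ⇒  t = ln(C₀/C) / k
t = ln(94.9/18.0) / 0.02687 = 1.662 / 0.02687 ≈ 61.9 hours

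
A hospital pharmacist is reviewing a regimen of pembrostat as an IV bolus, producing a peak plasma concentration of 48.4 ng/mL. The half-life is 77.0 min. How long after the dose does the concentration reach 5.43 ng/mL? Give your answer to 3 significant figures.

243 minutes

k = ln 2 / 77.0 = 0.009002 min⁻¹
C(t) = C₀ e^(−kt)  ⇒  t = ln(C₀/C) / k
t = ln(48.4/5.43) / 0.009002 = 2.188 / 0.009002 ≈ 243 minutes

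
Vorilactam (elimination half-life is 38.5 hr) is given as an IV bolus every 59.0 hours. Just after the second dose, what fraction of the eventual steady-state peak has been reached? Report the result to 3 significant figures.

0.881

k = ln 2 / 38.5 = 0.01800 hr⁻¹
f_n = 1 − e^(−nkτ) = 1 − e^(−2 × 0.01800 × 59.0) = 1 − e^(−2.124) = 1 − 0.1195 ≈ 0.881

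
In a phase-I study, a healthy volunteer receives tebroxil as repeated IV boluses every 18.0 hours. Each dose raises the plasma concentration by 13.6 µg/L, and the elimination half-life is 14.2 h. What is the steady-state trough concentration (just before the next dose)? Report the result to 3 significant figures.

9.66 µg/L

k = ln 2 / 14.2 = 0.04881 h⁻¹
Fraction remaining after one interval: e^(−kτ) = e^(−0.04881 × 18.0) = 0.4153
R = 1 / (1 − 0.4153) = 1.710
Css,max = 13.6 × 1.710 = 23.26 µg/L
Css,min = Css,max × e^(−kτ) = 23.26 × 0.4153 ≈ 9.66 µg/L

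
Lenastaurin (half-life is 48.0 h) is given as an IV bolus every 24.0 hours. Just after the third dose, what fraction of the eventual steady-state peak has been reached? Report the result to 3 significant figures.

k = ln 2 / 48.0 = 0.01444 h⁻¹
f_n = 1 − e^(−nkτ) = 1 − e^(−3 × 0.01444 × 24.0) = 1 − e^(−1.040) = 1 − 0.3536 ≈ 0.646

0.646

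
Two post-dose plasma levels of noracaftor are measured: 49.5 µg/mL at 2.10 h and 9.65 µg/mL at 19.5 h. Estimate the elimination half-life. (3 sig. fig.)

k = ln(C₁/C₂) / (t₂ − t₁) = ln(49.5/9.65) / (19.5 − 2.10)
  = 1.635 / 17.40 = 0.09397 h⁻¹
t½ = ln 2 / k = ln 2 / 0.09397 ≈ 7.38 hours

7.38 hours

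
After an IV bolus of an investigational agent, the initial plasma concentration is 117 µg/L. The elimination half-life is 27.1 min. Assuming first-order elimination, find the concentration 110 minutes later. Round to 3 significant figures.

7.02 µg/L

k = ln 2 / 27.1 = 0.02558 min⁻¹
110 min is 4.059 half-lives, so C = 117 × (1/2)^4.059 = 117 × 0.05999 ≈ 7.02 µg/L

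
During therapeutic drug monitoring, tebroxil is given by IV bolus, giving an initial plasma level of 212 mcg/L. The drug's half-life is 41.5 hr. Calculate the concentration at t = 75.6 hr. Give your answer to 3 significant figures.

60.0 mcg/L

k = ln 2 / 41.5 = 0.01670 hr⁻¹
75.6 hr is 1.822 half-lives, so C = 212 × (1/2)^1.822 = 212 × 0.2829 ≈ 60.0 mcg/L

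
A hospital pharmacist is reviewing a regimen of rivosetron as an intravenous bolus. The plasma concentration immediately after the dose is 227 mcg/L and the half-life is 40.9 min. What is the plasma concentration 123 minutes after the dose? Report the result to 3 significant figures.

k = ln 2 / 40.9 = 0.01695 min⁻¹
123 min is 3.007 half-lives, so C = 227 × (1/2)^3.007 = 227 × 0.1244 ≈ 28.2 mcg/L

28.2 mcg/L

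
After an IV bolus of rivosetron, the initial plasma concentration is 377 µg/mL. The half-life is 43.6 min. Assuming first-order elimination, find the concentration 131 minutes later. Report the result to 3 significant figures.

47.0 µg/mL

k = ln 2 / 43.6 = 0.01590 min⁻¹
131 min is 3.005 half-lives, so C = 377 × (1/2)^3.005 = 377 × 0.1246 ≈ 47.0 µg/mL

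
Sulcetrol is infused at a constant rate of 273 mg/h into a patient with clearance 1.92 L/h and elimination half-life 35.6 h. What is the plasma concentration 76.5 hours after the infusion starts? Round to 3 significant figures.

110 µg/mL

Css = rate / CL = 273 / 1.92 = 142.2 µg/mL
k = ln 2 / 35.6 = 0.01947 h⁻¹
C(t) = Css (1 − e^(−kt)) = 142.2 × (1 − e^(−1.489)) = 142.2 × 0.7745 ≈ 110 µg/mL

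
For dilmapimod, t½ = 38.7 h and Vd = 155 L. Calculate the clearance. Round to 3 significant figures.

2.78 L/h

k = ln 2 / t½ = ln 2 / 38.7 = 0.01791 h⁻¹
CL = k · V = 0.01791 × 155 ≈ 2.78 L/h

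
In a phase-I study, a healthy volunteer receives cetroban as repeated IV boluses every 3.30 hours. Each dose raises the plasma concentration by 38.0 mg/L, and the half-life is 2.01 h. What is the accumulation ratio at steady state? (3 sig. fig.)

1.47

k = ln 2 / 2.01 = 0.3448 h⁻¹
Fraction remaining after one interval: e^(−kτ) = e^(−0.3448 × 3.30) = 0.3205
R = 1 / (1 − 0.3205) = 1 / 0.6795 ≈ 1.47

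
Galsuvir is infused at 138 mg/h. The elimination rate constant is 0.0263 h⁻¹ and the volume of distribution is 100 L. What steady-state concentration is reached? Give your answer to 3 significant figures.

52.5 mg/L

CL = k · V = 0.0263 × 100 = 2.630 L/h
Css = rate / CL = 138 / 2.630 ≈ 52.5 mg/L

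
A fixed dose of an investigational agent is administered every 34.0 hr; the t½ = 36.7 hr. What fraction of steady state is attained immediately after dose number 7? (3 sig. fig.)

0.989

k = ln 2 / 36.7 = 0.01889 hr⁻¹
f_n = 1 − e^(−nkτ) = 1 − e^(−7 × 0.01889 × 34.0) = 1 − e^(−4.495) = 1 − 0.01116 ≈ 0.989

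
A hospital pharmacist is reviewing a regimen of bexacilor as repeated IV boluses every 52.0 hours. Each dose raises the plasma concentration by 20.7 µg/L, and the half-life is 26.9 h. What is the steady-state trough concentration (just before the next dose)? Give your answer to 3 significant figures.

7.34 µg/L

k = ln 2 / 26.9 = 0.02577 h⁻¹
Fraction remaining after one interval: e^(−kτ) = e^(−0.02577 × 52.0) = 0.2619
R = 1 / (1 − 0.2619) = 1.355
Css,max = 20.7 × 1.355 = 28.04 µg/L
Css,min = Css,max × e^(−kτ) = 28.04 × 0.2619 ≈ 7.34 µg/L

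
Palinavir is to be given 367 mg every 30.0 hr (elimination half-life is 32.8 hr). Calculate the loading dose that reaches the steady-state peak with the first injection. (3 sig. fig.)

782 mg

k = ln 2 / 32.8 = 0.02113 hr⁻¹
Accumulation ratio R = 1 / (1 − e^(−kτ)) = 1 / (1 − e^(−0.02113×30.0)) = 1 / (1 − 0.5305) = 2.130
Loading dose = maintenance dose × R = 367 × 2.130 ≈ 782 mg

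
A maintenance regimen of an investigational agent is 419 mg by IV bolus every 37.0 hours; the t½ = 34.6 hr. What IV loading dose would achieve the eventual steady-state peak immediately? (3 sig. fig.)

800 mg

k = ln 2 / 34.6 = 0.02003 hr⁻¹
Accumulation ratio R = 1 / (1 − e^(−kτ)) = 1 / (1 − e^(−0.02003×37.0)) = 1 / (1 − 0.4765) = 1.910
Loading dose = maintenance dose × R = 419 × 1.910 ≈ 800 mg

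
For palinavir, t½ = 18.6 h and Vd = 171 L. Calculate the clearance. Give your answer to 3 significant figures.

k = ln 2 / t½ = ln 2 / 18.6 = 0.03727 h⁻¹
CL = k · V = 0.03727 × 171 ≈ 6.37 L/h

6.37 L/h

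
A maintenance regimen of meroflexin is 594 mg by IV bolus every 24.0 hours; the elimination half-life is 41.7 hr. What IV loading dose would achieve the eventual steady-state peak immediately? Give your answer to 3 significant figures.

k = ln 2 / 41.7 = 0.01662 hr⁻¹
Accumulation ratio R = 1 / (1 − e^(−kτ)) = 1 / (1 − e^(−0.01662×24.0)) = 1 / (1 − 0.6710) = 3.040
Loading dose = maintenance dose × R = 594 × 3.040 ≈ 1810 mg

1810 mg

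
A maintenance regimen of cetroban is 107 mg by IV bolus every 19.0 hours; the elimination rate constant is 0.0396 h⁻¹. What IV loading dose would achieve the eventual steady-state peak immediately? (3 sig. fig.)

202 mg

Accumulation ratio R = 1 / (1 − e^(−kτ)) = 1 / (1 − e^(−0.03960×19.0)) = 1 / (1 − 0.4712) = 1.891
Loading dose = maintenance dose × R = 107 × 1.891 ≈ 202 mg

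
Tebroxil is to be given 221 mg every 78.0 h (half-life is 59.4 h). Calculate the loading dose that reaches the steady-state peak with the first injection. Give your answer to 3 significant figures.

370 mg

k = ln 2 / 59.4 = 0.01167 h⁻¹
Accumulation ratio R = 1 / (1 − e^(−kτ)) = 1 / (1 − e^(−0.01167×78.0)) = 1 / (1 − 0.4024) = 1.673
Loading dose = maintenance dose × R = 221 × 1.673 ≈ 370 mg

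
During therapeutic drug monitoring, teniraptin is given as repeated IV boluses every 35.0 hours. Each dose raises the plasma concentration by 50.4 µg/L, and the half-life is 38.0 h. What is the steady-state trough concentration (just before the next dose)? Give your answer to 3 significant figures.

56.4 µg/L

k = ln 2 / 38.0 = 0.01824 h⁻¹
Fraction remaining after one interval: e^(−kτ) = e^(−0.01824 × 35.0) = 0.5281
R = 1 / (1 − 0.5281) = 2.119
Css,max = 50.4 × 2.119 = 106.8 µg/L
Css,min = Css,max × e^(−kτ) = 106.8 × 0.5281 ≈ 56.4 µg/L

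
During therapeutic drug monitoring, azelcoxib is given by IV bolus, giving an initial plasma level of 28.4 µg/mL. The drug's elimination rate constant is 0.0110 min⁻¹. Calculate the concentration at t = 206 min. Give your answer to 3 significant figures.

C(t) = C₀ e^(−kt) = 28.4 × e^(−0.01100 × 206) = 28.4 × e^(−2.266) = 28.4 × 0.1037 ≈ 2.95 µg/mL

2.95 µg/mL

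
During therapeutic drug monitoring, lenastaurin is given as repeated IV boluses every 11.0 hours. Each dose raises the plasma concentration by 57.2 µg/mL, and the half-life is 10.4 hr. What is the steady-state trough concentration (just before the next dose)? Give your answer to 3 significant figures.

52.9 µg/mL

k = ln 2 / 10.4 = 0.06665 hr⁻¹
Fraction remaining after one interval: e^(−kτ) = e^(−0.06665 × 11.0) = 0.4804
R = 1 / (1 − 0.4804) = 1.925
Css,max = 57.2 × 1.925 = 110.1 µg/mL
Css,min = Css,max × e^(−kτ) = 110.1 × 0.4804 ≈ 52.9 µg/mL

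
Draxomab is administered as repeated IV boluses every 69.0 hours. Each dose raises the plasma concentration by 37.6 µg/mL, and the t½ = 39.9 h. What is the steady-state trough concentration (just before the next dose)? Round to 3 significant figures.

16.2 µg/mL

k = ln 2 / 39.9 = 0.01737 h⁻¹
Fraction remaining after one interval: e^(−kτ) = e^(−0.01737 × 69.0) = 0.3016
R = 1 / (1 − 0.3016) = 1.432
Css,max = 37.6 × 1.432 = 53.84 µg/mL
Css,min = Css,max × e^(−kτ) = 53.84 × 0.3016 ≈ 16.2 µg/mL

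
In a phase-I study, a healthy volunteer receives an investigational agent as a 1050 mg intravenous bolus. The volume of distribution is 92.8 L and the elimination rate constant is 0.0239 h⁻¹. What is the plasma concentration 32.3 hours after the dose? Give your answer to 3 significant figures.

5.23 mg/L

C₀ = dose / V = 1050 / 92.8 = 11.31 mg/L
C(t) = C₀ e^(−kt) = 11.31 × e^(−0.02390 × 32.3) = 11.31 × e^(−0.7720) = 11.31 × 0.4621 ≈ 5.23 mg/L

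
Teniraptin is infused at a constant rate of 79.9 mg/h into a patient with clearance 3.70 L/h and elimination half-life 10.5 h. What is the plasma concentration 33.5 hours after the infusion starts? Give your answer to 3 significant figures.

Css = rate / CL = 79.9 / 3.70 = 21.59 µg/mL
k = ln 2 / 10.5 = 0.06601 h⁻¹
C(t) = Css (1 − e^(−kt)) = 21.59 × (1 − e^(−2.211)) = 21.59 × 0.8905 ≈ 19.2 µg/mL

19.2 µg/mL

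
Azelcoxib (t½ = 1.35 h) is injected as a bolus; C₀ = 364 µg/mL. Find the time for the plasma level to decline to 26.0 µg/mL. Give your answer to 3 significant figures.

5.14 hours

k = ln 2 / 1.35 = 0.5134 h⁻¹
C(t) = C₀ e^(−kt)  ⇒  t = ln(C₀/C) / k
t = ln(364/26.0) / 0.5134 = 2.639 / 0.5134 ≈ 5.14 hours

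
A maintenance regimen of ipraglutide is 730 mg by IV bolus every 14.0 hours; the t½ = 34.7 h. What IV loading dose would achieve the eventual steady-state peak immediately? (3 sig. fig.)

2990 mg

k = ln 2 / 34.7 = 0.01998 h⁻¹
Accumulation ratio R = 1 / (1 − e^(−kτ)) = 1 / (1 − e^(−0.01998×14.0)) = 1 / (1 − 0.7560) = 4.099
Loading dose = maintenance dose × R = 730 × 4.099 ≈ 2990 mg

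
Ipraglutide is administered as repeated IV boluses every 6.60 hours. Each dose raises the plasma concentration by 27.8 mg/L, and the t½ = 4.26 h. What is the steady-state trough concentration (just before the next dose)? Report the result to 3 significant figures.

k = ln 2 / 4.26 = 0.1627 h⁻¹
Fraction remaining after one interval: e^(−kτ) = e^(−0.1627 × 6.60) = 0.3417
R = 1 / (1 − 0.3417) = 1.519
Css,max = 27.8 × 1.519 = 42.23 mg/L
Css,min = Css,max × e^(−kτ) = 42.23 × 0.3417 ≈ 14.4 mg/L

14.4 mg/L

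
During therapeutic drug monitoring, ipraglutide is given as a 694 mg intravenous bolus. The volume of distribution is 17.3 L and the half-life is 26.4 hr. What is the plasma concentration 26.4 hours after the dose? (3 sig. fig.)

C₀ = dose / V = 694 / 17.3 = 40.12 µg/mL
k = ln 2 / 26.4 = 0.02626 hr⁻¹
C(t) = C₀ e^(−kt) = 40.12 × e^(−0.02626 × 26.4) = 40.12 × e^(−0.6931) = 40.12 × 0.5000 ≈ 20.1 µg/mL

20.1 µg/mL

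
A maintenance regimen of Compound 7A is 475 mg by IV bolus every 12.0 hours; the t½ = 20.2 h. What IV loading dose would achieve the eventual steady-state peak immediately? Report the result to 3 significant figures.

k = ln 2 / 20.2 = 0.03431 h⁻¹
Accumulation ratio R = 1 / (1 − e^(−kτ)) = 1 / (1 − e^(−0.03431×12.0)) = 1 / (1 − 0.6625) = 2.963
Loading dose = maintenance dose × R = 475 × 2.963 ≈ 1410 mg

1410 mg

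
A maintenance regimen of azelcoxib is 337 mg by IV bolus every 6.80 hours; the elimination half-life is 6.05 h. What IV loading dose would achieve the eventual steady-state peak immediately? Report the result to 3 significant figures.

623 mg

k = ln 2 / 6.05 = 0.1146 h⁻¹
Accumulation ratio R = 1 / (1 − e^(−kτ)) = 1 / (1 − e^(−0.1146×6.80)) = 1 / (1 − 0.4588) = 1.848
Loading dose = maintenance dose × R = 337 × 1.848 ≈ 623 mg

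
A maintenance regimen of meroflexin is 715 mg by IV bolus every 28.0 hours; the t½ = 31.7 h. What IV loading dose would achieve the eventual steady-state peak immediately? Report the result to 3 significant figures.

1560 mg

k = ln 2 / 31.7 = 0.02187 h⁻¹
Accumulation ratio R = 1 / (1 − e^(−kτ)) = 1 / (1 − e^(−0.02187×28.0)) = 1 / (1 − 0.5421) = 2.184
Loading dose = maintenance dose × R = 715 × 2.184 ≈ 1560 mg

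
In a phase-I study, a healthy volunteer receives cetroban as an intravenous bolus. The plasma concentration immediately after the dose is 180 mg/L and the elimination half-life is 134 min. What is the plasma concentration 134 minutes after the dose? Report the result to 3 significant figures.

k = ln 2 / 134 = 0.005173 min⁻¹
C(t) = C₀ e^(−kt) = 180 × e^(−0.005173 × 134) = 180 × e^(−0.6931) = 180 × 0.5000 ≈ 90.0 mg/L

90.0 mg/L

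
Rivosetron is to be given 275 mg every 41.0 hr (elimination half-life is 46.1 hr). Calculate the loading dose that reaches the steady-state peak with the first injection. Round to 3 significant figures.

k = ln 2 / 46.1 = 0.01504 hr⁻¹
Accumulation ratio R = 1 / (1 − e^(−kτ)) = 1 / (1 − e^(−0.01504×41.0)) = 1 / (1 − 0.5398) = 2.173
Loading dose = maintenance dose × R = 275 × 2.173 ≈ 598 mg

598 mg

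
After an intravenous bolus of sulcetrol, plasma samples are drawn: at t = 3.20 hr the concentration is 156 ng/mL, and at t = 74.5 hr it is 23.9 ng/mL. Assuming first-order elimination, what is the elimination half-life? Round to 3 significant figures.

k = ln(C₁/C₂) / (t₂ − t₁) = ln(156/23.9) / (74.5 − 3.20)
  = 1.876 / 71.30 = 0.02631 hr⁻¹
t½ = ln 2 / k = ln 2 / 0.02631 ≈ 26.3 hours

26.3 hours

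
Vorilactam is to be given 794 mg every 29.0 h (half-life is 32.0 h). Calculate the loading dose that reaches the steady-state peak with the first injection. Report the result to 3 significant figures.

k = ln 2 / 32.0 = 0.02166 h⁻¹
Accumulation ratio R = 1 / (1 − e^(−kτ)) = 1 / (1 − e^(−0.02166×29.0)) = 1 / (1 − 0.5336) = 2.144
Loading dose = maintenance dose × R = 794 × 2.144 ≈ 1700 mg

1700 mg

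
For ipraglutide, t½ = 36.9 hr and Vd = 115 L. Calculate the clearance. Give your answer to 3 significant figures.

k = ln 2 / t½ = ln 2 / 36.9 = 0.01878 hr⁻¹
CL = k · V = 0.01878 × 115 ≈ 2.16 L/hr

2.16 L/hr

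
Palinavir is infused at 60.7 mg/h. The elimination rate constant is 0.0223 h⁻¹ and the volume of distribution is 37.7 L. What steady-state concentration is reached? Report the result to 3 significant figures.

CL = k · V = 0.0223 × 37.7 = 0.8407 L/h
Css = rate / CL = 60.7 / 0.8407 ≈ 72.2 mg/L

72.2 mg/L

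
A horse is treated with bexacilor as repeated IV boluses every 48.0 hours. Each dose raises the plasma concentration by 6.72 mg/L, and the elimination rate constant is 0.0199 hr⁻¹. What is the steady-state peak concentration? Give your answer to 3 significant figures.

10.9 mg/L

Fraction remaining after one interval: e^(−kτ) = e^(−0.01990 × 48.0) = 0.3847
R = 1 / (1 − 0.3847) = 1.625
Css,max = 6.72 × 1.625 ≈ 10.9 mg/L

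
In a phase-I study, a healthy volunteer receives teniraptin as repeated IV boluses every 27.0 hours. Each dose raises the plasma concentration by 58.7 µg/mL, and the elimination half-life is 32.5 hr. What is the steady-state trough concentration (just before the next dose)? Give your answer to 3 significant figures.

75.4 µg/mL

k = ln 2 / 32.5 = 0.02133 hr⁻¹
Fraction remaining after one interval: e^(−kτ) = e^(−0.02133 × 27.0) = 0.5622
R = 1 / (1 − 0.5622) = 2.284
Css,max = 58.7 × 2.284 = 134.1 µg/mL
Css,min = Css,max × e^(−kτ) = 134.1 × 0.5622 ≈ 75.4 µg/mL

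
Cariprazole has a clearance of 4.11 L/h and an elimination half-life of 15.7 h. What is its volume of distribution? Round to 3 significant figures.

k = ln 2 / t½ = ln 2 / 15.7 = 0.04415 h⁻¹
V = CL / k = 4.11 / 0.04415 ≈ 93.1 L

93.1 L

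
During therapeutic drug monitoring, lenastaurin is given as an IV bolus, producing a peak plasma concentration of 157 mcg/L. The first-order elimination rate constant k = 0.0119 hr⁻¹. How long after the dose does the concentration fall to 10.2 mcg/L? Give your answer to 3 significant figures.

230 hours

C(t) = C₀ e^(−kt)  ⇒  t = ln(C₀/C) / k
t = ln(157/10.2) / 0.01190 = 2.734 / 0.01190 ≈ 230 hours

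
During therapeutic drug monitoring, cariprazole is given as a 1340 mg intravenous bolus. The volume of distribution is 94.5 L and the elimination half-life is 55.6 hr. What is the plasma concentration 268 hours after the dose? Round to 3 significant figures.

0.502 µg/mL

C₀ = dose / V = 1340 / 94.5 = 14.18 µg/mL
k = ln 2 / 55.6 = 0.01247 hr⁻¹
C(t) = C₀ e^(−kt) = 14.18 × e^(−0.01247 × 268) = 14.18 × e^(−3.341) = 14.18 × 0.03540 ≈ 0.502 µg/mL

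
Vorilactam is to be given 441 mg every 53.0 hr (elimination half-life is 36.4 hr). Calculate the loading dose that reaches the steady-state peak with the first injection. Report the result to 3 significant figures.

k = ln 2 / 36.4 = 0.01904 hr⁻¹
Accumulation ratio R = 1 / (1 − e^(−kτ)) = 1 / (1 − e^(−0.01904×53.0)) = 1 / (1 − 0.3645) = 1.574
Loading dose = maintenance dose × R = 441 × 1.574 ≈ 694 mg

694 mg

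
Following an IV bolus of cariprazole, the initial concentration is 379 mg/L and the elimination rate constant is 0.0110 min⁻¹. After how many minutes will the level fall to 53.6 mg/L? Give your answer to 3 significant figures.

C(t) = C₀ e^(−kt)  ⇒  t = ln(C₀/C) / k
t = ln(379/53.6) / 0.01100 = 1.956 / 0.01100 ≈ 178 minutes

178 minutes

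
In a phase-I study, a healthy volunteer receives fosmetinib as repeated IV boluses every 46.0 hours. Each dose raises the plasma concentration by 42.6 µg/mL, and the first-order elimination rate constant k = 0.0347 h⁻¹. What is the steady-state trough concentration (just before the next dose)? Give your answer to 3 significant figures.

10.8 µg/mL

Fraction remaining after one interval: e^(−kτ) = e^(−0.03470 × 46.0) = 0.2027
R = 1 / (1 − 0.2027) = 1.254
Css,max = 42.6 × 1.254 = 53.43 µg/mL
Css,min = Css,max × e^(−kτ) = 53.43 × 0.2027 ≈ 10.8 µg/mL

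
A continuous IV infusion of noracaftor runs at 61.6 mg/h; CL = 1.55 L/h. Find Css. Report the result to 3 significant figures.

39.7 µg/mL

Css = infusion rate / CL = 61.6 / 1.55 ≈ 39.7 µg/mL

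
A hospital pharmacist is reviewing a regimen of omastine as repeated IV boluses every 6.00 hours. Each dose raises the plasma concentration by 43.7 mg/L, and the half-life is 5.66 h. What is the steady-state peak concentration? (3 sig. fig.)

k = ln 2 / 5.66 = 0.1225 h⁻¹
Fraction remaining after one interval: e^(−kτ) = e^(−0.1225 × 6.00) = 0.4796
R = 1 / (1 − 0.4796) = 1.922
Css,max = 43.7 × 1.922 ≈ 84.0 mg/L

84.0 mg/L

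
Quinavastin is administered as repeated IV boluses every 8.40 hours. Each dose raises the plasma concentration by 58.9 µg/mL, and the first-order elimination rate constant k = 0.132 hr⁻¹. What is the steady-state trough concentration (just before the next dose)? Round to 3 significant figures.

Fraction remaining after one interval: e^(−kτ) = e^(−0.1320 × 8.40) = 0.3300
R = 1 / (1 − 0.3300) = 1.492
Css,max = 58.9 × 1.492 = 87.90 µg/mL
Css,min = Css,max × e^(−kτ) = 87.90 × 0.3300 ≈ 29.0 µg/mL

29.0 µg/mL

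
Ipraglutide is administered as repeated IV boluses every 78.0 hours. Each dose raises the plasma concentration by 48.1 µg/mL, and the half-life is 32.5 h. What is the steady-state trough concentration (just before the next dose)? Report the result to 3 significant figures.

11.2 µg/mL

k = ln 2 / 32.5 = 0.02133 h⁻¹
Fraction remaining after one interval: e^(−kτ) = e^(−0.02133 × 78.0) = 0.1895
R = 1 / (1 − 0.1895) = 1.234
Css,max = 48.1 × 1.234 = 59.34 µg/mL
Css,min = Css,max × e^(−kτ) = 59.34 × 0.1895 ≈ 11.2 µg/mL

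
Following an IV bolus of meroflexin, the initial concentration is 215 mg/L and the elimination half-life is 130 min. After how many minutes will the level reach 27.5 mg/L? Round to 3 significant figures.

k = ln 2 / 130 = 0.005332 min⁻¹
C(t) = C₀ e^(−kt)  ⇒  t = ln(C₀/C) / k
t = ln(215/27.5) / 0.005332 = 2.056 / 0.005332 ≈ 386 minutes

386 minutes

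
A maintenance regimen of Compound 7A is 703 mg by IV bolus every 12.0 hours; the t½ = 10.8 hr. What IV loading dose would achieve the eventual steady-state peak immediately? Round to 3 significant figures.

1310 mg

k = ln 2 / 10.8 = 0.06418 hr⁻¹
Accumulation ratio R = 1 / (1 − e^(−kτ)) = 1 / (1 − e^(−0.06418×12.0)) = 1 / (1 − 0.4629) = 1.862
Loading dose = maintenance dose × R = 703 × 1.862 ≈ 1310 mg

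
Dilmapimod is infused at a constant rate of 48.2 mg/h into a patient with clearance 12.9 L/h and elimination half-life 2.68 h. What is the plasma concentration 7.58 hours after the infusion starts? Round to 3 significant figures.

Css = rate / CL = 48.2 / 12.9 = 3.736 µg/mL
k = ln 2 / 2.68 = 0.2586 h⁻¹
C(t) = Css (1 − e^(−kt)) = 3.736 × (1 − e^(−1.960)) = 3.736 × 0.8592 ≈ 3.21 µg/mL

3.21 µg/mL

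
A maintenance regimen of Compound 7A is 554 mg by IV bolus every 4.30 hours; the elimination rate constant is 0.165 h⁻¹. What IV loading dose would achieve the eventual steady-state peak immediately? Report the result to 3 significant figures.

1090 mg

Accumulation ratio R = 1 / (1 − e^(−kτ)) = 1 / (1 − e^(−0.1650×4.30)) = 1 / (1 − 0.4919) = 1.968
Loading dose = maintenance dose × R = 554 × 1.968 ≈ 1090 mg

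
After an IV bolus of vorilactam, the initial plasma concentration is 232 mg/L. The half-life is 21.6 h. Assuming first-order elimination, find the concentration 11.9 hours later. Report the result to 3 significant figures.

158 mg/L

k = ln 2 / 21.6 = 0.03209 h⁻¹
C(t) = C₀ e^(−kt) = 232 × e^(−0.03209 × 11.9) = 232 × e^(−0.3819) = 232 × 0.6826 ≈ 158 mg/L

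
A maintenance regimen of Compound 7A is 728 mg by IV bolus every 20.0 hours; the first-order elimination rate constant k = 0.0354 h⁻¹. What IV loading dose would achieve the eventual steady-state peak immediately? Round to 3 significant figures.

Accumulation ratio R = 1 / (1 − e^(−kτ)) = 1 / (1 − e^(−0.03540×20.0)) = 1 / (1 − 0.4926) = 1.971
Loading dose = maintenance dose × R = 728 × 1.971 ≈ 1430 mg

1430 mg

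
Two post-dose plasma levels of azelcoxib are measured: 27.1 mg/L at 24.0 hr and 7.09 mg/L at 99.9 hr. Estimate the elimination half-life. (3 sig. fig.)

39.2 hours

k = ln(C₁/C₂) / (t₂ − t₁) = ln(27.1/7.09) / (99.9 − 24.0)
  = 1.341 / 75.90 = 0.01767 hr⁻¹
t½ = ln 2 / k = ln 2 / 0.01767 ≈ 39.2 hours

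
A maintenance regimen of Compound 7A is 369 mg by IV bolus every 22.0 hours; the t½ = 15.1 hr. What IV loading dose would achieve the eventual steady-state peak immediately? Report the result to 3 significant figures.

k = ln 2 / 15.1 = 0.04590 hr⁻¹
Accumulation ratio R = 1 / (1 − e^(−kτ)) = 1 / (1 − e^(−0.04590×22.0)) = 1 / (1 − 0.3643) = 1.573
Loading dose = maintenance dose × R = 369 × 1.573 ≈ 580 mg

580 mg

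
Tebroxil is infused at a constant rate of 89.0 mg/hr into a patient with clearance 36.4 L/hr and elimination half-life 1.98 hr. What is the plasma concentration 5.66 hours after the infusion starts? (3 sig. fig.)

2.11 µg/mL

Css = rate / CL = 89.0 / 36.4 = 2.445 µg/mL
k = ln 2 / 1.98 = 0.3501 hr⁻¹
C(t) = Css (1 − e^(−kt)) = 2.445 × (1 − e^(−1.981)) = 2.445 × 0.8621 ≈ 2.11 µg/mL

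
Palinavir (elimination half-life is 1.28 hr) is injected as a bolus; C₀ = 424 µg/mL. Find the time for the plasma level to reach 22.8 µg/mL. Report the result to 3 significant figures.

5.40 hours

k = ln 2 / 1.28 = 0.5415 hr⁻¹
C(t) = C₀ e^(−kt)  ⇒  t = ln(C₀/C) / k
t = ln(424/22.8) / 0.5415 = 2.923 / 0.5415 ≈ 5.40 hours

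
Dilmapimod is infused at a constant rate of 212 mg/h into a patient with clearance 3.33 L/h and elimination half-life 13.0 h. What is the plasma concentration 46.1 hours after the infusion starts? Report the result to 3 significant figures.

Css = rate / CL = 212 / 3.33 = 63.66 µg/mL
k = ln 2 / 13.0 = 0.05332 h⁻¹
C(t) = Css (1 − e^(−kt)) = 63.66 × (1 − e^(−2.458)) = 63.66 × 0.9144 ≈ 58.2 µg/mL

58.2 µg/mL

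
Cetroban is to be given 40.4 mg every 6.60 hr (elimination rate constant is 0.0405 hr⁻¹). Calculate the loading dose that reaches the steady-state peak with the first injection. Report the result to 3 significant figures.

Accumulation ratio R = 1 / (1 − e^(−kτ)) = 1 / (1 − e^(−0.04050×6.60)) = 1 / (1 − 0.7654) = 4.263
Loading dose = maintenance dose × R = 40.4 × 4.263 ≈ 172 mg

172 mg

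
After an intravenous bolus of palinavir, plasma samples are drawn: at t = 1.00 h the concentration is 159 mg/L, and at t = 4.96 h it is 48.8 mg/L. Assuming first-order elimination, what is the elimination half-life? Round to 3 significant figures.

k = ln(C₁/C₂) / (t₂ − t₁) = ln(159/48.8) / (4.96 − 1.00)
  = 1.181 / 3.960 = 0.2983 h⁻¹
t½ = ln 2 / k = ln 2 / 0.2983 ≈ 2.32 hours

2.32 hours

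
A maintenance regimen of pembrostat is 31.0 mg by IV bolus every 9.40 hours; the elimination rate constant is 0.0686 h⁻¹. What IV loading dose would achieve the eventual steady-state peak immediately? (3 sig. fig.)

Accumulation ratio R = 1 / (1 − e^(−kτ)) = 1 / (1 − e^(−0.06860×9.40)) = 1 / (1 − 0.5247) = 2.104
Loading dose = maintenance dose × R = 31.0 × 2.104 ≈ 65.2 mg

65.2 mg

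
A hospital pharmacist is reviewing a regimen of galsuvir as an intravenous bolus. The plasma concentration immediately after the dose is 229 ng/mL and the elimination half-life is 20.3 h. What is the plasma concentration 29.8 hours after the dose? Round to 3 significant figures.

82.8 ng/mL

k = ln 2 / 20.3 = 0.03415 h⁻¹
C(t) = C₀ e^(−kt) = 229 × e^(−0.03415 × 29.8) = 229 × e^(−1.018) = 229 × 0.3615 ≈ 82.8 ng/mL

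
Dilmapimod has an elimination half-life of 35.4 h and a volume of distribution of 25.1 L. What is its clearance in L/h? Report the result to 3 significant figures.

k = ln 2 / t½ = ln 2 / 35.4 = 0.01958 h⁻¹
CL = k · V = 0.01958 × 25.1 ≈ 0.491 L/h

0.491 L/h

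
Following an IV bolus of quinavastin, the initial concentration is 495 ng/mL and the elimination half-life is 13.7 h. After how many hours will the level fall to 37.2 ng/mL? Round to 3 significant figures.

51.2 hours

k = ln 2 / 13.7 = 0.05059 h⁻¹
C(t) = C₀ e^(−kt)  ⇒  t = ln(C₀/C) / k
t = ln(495/37.2) / 0.05059 = 2.588 / 0.05059 ≈ 51.2 hours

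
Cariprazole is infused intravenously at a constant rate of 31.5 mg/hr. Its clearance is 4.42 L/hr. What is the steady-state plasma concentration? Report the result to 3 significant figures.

7.13 mg/L

Css = infusion rate / CL = 31.5 / 4.42 ≈ 7.13 mg/L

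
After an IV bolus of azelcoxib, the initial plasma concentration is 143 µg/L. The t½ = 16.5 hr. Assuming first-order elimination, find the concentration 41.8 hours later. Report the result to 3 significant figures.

24.7 µg/L

k = ln 2 / 16.5 = 0.04201 hr⁻¹
41.8 hr is 2.533 half-lives, so C = 143 × (1/2)^2.533 = 143 × 0.1727 ≈ 24.7 µg/L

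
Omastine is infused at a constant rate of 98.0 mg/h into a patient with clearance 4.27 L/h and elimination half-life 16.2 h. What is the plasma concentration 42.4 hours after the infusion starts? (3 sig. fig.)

19.2 µg/mL

Css = rate / CL = 98.0 / 4.27 = 22.95 µg/mL
k = ln 2 / 16.2 = 0.04279 h⁻¹
C(t) = Css (1 − e^(−kt)) = 22.95 × (1 − e^(−1.814)) = 22.95 × 0.8370 ≈ 19.2 µg/mL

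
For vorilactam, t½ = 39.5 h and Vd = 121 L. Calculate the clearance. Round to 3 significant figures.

k = ln 2 / t½ = ln 2 / 39.5 = 0.01755 h⁻¹
CL = k · V = 0.01755 × 121 ≈ 2.12 L/h

2.12 L/h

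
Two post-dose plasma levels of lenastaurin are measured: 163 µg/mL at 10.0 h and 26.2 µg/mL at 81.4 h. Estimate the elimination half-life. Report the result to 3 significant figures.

27.1 hours

k = ln(C₁/C₂) / (t₂ − t₁) = ln(163/26.2) / (81.4 − 10.0)
  = 1.828 / 71.40 = 0.02560 h⁻¹
t½ = ln 2 / k = ln 2 / 0.02560 ≈ 27.1 hours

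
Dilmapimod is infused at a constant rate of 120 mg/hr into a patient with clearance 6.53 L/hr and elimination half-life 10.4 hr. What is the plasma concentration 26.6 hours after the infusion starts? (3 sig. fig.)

Css = rate / CL = 120 / 6.53 = 18.38 mg/L
k = ln 2 / 10.4 = 0.06665 hr⁻¹
C(t) = Css (1 − e^(−kt)) = 18.38 × (1 − e^(−1.773)) = 18.38 × 0.8302 ≈ 15.3 mg/L

15.3 mg/L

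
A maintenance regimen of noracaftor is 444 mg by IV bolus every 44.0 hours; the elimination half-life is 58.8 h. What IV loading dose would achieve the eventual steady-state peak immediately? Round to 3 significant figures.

1100 mg

k = ln 2 / 58.8 = 0.01179 h⁻¹
Accumulation ratio R = 1 / (1 − e^(−kτ)) = 1 / (1 − e^(−0.01179×44.0)) = 1 / (1 − 0.5953) = 2.471
Loading dose = maintenance dose × R = 444 × 2.471 ≈ 1100 mg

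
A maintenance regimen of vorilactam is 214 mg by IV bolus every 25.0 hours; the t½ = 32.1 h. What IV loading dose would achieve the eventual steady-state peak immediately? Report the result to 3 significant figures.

513 mg

k = ln 2 / 32.1 = 0.02159 h⁻¹
Accumulation ratio R = 1 / (1 − e^(−kτ)) = 1 / (1 − e^(−0.02159×25.0)) = 1 / (1 − 0.5828) = 2.397
Loading dose = maintenance dose × R = 214 × 2.397 ≈ 513 mg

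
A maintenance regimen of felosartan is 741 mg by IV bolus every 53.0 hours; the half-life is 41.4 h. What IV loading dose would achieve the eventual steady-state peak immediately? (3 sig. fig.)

k = ln 2 / 41.4 = 0.01674 h⁻¹
Accumulation ratio R = 1 / (1 − e^(−kτ)) = 1 / (1 − e^(−0.01674×53.0)) = 1 / (1 − 0.4117) = 1.700
Loading dose = maintenance dose × R = 741 × 1.700 ≈ 1260 mg

1260 mg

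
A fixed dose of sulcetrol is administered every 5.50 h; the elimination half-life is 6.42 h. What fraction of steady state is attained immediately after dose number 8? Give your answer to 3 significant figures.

k = ln 2 / 6.42 = 0.1080 h⁻¹
f_n = 1 − e^(−nkτ) = 1 − e^(−8 × 0.1080 × 5.50) = 1 − e^(−4.751) = 1 − 0.008647 ≈ 0.991

0.991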